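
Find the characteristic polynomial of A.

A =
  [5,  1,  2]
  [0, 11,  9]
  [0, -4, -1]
x^3 - 15*x^2 + 75*x - 125

Expanding det(x·I − A) (e.g. by cofactor expansion or by noting that A is similar to its Jordan form J, which has the same characteristic polynomial as A) gives
  χ_A(x) = x^3 - 15*x^2 + 75*x - 125
which factors as (x - 5)^3. The eigenvalues (with algebraic multiplicities) are λ = 5 with multiplicity 3.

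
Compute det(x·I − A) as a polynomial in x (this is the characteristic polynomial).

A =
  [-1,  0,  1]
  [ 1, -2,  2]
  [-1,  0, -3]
x^3 + 6*x^2 + 12*x + 8

Expanding det(x·I − A) (e.g. by cofactor expansion or by noting that A is similar to its Jordan form J, which has the same characteristic polynomial as A) gives
  χ_A(x) = x^3 + 6*x^2 + 12*x + 8
which factors as (x + 2)^3. The eigenvalues (with algebraic multiplicities) are λ = -2 with multiplicity 3.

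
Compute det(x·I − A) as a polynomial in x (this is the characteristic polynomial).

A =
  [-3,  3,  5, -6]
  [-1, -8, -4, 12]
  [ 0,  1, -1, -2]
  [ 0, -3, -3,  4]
x^4 + 8*x^3 + 24*x^2 + 32*x + 16

Expanding det(x·I − A) (e.g. by cofactor expansion or by noting that A is similar to its Jordan form J, which has the same characteristic polynomial as A) gives
  χ_A(x) = x^4 + 8*x^3 + 24*x^2 + 32*x + 16
which factors as (x + 2)^4. The eigenvalues (with algebraic multiplicities) are λ = -2 with multiplicity 4.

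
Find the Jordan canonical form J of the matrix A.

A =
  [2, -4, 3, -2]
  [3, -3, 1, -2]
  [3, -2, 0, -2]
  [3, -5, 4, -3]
J_2(-1) ⊕ J_2(-1)

The characteristic polynomial is
  det(x·I − A) = x^4 + 4*x^3 + 6*x^2 + 4*x + 1 = (x + 1)^4

Eigenvalues and multiplicities (the geometric multiplicity of λ is n − rank(A − λI), which equals the number of Jordan blocks for λ):
  λ = -1: algebraic multiplicity = 4, geometric multiplicity = 2

Determining the block sizes for each eigenvalue:
  λ = -1: with am = 4 and gm = 2, the partition is not yet determined (e.g. several partitions of 4 into 2 parts exist). Let N = A − (-1)·I. Computing rank(N^1) = 2, rank(N^2) = 0; the number of blocks of size ≥ j is rank(N^{j−1}) − rank(N^j), giving [2, 2]. So we have 2 block(s) of size 2 → block sizes [2, 2]

Assembling the blocks gives a Jordan form
J =
  [-1,  1,  0,  0]
  [ 0, -1,  0,  0]
  [ 0,  0, -1,  1]
  [ 0,  0,  0, -1]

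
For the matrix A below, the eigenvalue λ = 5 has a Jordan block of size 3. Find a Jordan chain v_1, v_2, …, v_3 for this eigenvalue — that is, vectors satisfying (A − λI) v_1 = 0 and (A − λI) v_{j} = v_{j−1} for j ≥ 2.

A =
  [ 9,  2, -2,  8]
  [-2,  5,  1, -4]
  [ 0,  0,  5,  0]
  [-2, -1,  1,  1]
A Jordan chain for λ = 5 of length 3:
v_1 = (-4, 0, 0, 2)ᵀ
v_2 = (4, -2, 0, -2)ᵀ
v_3 = (1, 0, 0, 0)ᵀ

Let N = A − (5)·I. We want v_3 with N^3 v_3 = 0 but N^2 v_3 ≠ 0; then v_{j-1} := N · v_j for j = 3, …, 2.

Pick v_3 = (1, 0, 0, 0)ᵀ.
Then v_2 = N · v_3 = (4, -2, 0, -2)ᵀ.
Then v_1 = N · v_2 = (-4, 0, 0, 2)ᵀ.

Sanity check: (A − (5)·I) v_1 = (0, 0, 0, 0)ᵀ = 0. ✓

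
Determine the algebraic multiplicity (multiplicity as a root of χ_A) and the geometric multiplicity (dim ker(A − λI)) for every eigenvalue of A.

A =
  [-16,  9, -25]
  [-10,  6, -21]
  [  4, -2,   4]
λ = -2: alg = 3, geom = 1

Step 1 — factor the characteristic polynomial to read off the algebraic multiplicities:
  χ_A(x) = (x + 2)^3

Step 2 — compute geometric multiplicities via the rank-nullity identity g(λ) = n − rank(A − λI):
  rank(A − (-2)·I) = 2, so dim ker(A − (-2)·I) = n − 2 = 1

Summary:
  λ = -2: algebraic multiplicity = 3, geometric multiplicity = 1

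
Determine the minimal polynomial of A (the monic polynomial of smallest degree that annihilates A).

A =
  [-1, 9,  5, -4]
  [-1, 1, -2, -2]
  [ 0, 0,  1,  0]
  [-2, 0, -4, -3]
x^3 + 3*x^2 - 4

The characteristic polynomial is χ_A(x) = (x - 1)^2*(x + 2)^2, so the eigenvalues are known. The minimal polynomial is
  m_A(x) = Π_λ (x − λ)^{k_λ}
where k_λ is the size of the *largest* Jordan block for λ (equivalently, the smallest k with (A − λI)^k v = 0 for every generalised eigenvector v of λ).

  λ = -2: largest Jordan block has size 2, contributing (x + 2)^2
  λ = 1: largest Jordan block has size 1, contributing (x − 1)

So m_A(x) = (x - 1)*(x + 2)^2 = x^3 + 3*x^2 - 4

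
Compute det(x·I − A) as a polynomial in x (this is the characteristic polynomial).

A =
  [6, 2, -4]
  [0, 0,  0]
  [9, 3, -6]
x^3

Expanding det(x·I − A) (e.g. by cofactor expansion or by noting that A is similar to its Jordan form J, which has the same characteristic polynomial as A) gives
  χ_A(x) = x^3
which factors as x^3. The eigenvalues (with algebraic multiplicities) are λ = 0 with multiplicity 3.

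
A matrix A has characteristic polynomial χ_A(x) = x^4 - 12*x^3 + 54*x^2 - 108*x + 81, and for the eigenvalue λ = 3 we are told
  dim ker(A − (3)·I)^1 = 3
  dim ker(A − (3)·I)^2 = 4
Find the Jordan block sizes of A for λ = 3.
Block sizes for λ = 3: [2, 1, 1]

From the dimensions of kernels of powers, the number of Jordan blocks of size at least j is d_j − d_{j−1} where d_j = dim ker(N^j) (with d_0 = 0). Computing the differences gives [3, 1].
The number of blocks of size exactly k is (#blocks of size ≥ k) − (#blocks of size ≥ k + 1), so the partition is: 2 block(s) of size 1, 1 block(s) of size 2.
In nonincreasing order the block sizes are [2, 1, 1].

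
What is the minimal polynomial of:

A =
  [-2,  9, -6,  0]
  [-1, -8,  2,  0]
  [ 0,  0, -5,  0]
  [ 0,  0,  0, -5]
x^2 + 10*x + 25

The characteristic polynomial is χ_A(x) = (x + 5)^4, so the eigenvalues are known. The minimal polynomial is
  m_A(x) = Π_λ (x − λ)^{k_λ}
where k_λ is the size of the *largest* Jordan block for λ (equivalently, the smallest k with (A − λI)^k v = 0 for every generalised eigenvector v of λ).

  λ = -5: largest Jordan block has size 2, contributing (x + 5)^2

So m_A(x) = (x + 5)^2 = x^2 + 10*x + 25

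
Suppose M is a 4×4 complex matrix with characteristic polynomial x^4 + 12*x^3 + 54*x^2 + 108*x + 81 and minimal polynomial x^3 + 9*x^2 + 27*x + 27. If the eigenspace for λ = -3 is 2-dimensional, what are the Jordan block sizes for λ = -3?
Block sizes for λ = -3: [3, 1]

Step 1 — from the characteristic polynomial, algebraic multiplicity of λ = -3 is 4. From dim ker(M − (-3)·I) = 2, there are exactly 2 Jordan blocks for λ = -3.
Step 2 — from the minimal polynomial, the factor (x + 3)^3 tells us the largest block for λ = -3 has size 3.
Step 3 — with total size 4, 2 blocks, and largest block 3, the block sizes (in nonincreasing order) are [3, 1].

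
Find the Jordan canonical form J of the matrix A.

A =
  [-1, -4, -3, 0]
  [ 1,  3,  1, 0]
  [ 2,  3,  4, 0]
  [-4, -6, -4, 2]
J_3(2) ⊕ J_1(2)

The characteristic polynomial is
  det(x·I − A) = x^4 - 8*x^3 + 24*x^2 - 32*x + 16 = (x - 2)^4

Eigenvalues and multiplicities (the geometric multiplicity of λ is n − rank(A − λI), which equals the number of Jordan blocks for λ):
  λ = 2: algebraic multiplicity = 4, geometric multiplicity = 2

Determining the block sizes for each eigenvalue:
  λ = 2: with am = 4 and gm = 2, the partition is not yet determined (e.g. several partitions of 4 into 2 parts exist). Let N = A − (2)·I. Computing rank(N^1) = 2, rank(N^2) = 1, rank(N^3) = 0; the number of blocks of size ≥ j is rank(N^{j−1}) − rank(N^j), giving [2, 1, 1]. So we have 1 block(s) of size 3, 1 block(s) of size 1 → block sizes [3, 1]

Assembling the blocks gives a Jordan form
J =
  [2, 1, 0, 0]
  [0, 2, 1, 0]
  [0, 0, 2, 0]
  [0, 0, 0, 2]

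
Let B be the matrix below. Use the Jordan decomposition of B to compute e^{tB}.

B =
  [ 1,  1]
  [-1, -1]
e^{tB} =
  [t + 1, t]
  [-t, 1 - t]

Strategy: write B = P · J · P⁻¹ where J is a Jordan canonical form, so e^{tB} = P · e^{tJ} · P⁻¹, and e^{tJ} can be computed block-by-block.

B has Jordan form
J =
  [0, 1]
  [0, 0]
(up to reordering of blocks).

Per-block formulas:
  For a 2×2 Jordan block J_2(0): exp(t · J_2(0)) = e^(0t)·(I + t·N), where N is the 2×2 nilpotent shift.

After assembling e^{tJ} and conjugating by P, we get:

e^{tB} =
  [t + 1, t]
  [-t, 1 - t]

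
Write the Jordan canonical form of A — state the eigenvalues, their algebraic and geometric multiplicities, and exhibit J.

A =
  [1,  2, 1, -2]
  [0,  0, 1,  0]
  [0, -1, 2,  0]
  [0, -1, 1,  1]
J_3(1) ⊕ J_1(1)

The characteristic polynomial is
  det(x·I − A) = x^4 - 4*x^3 + 6*x^2 - 4*x + 1 = (x - 1)^4

Eigenvalues and multiplicities (the geometric multiplicity of λ is n − rank(A − λI), which equals the number of Jordan blocks for λ):
  λ = 1: algebraic multiplicity = 4, geometric multiplicity = 2

Determining the block sizes for each eigenvalue:
  λ = 1: with am = 4 and gm = 2, the partition is not yet determined (e.g. several partitions of 4 into 2 parts exist). Let N = A − (1)·I. Computing rank(N^1) = 2, rank(N^2) = 1, rank(N^3) = 0; the number of blocks of size ≥ j is rank(N^{j−1}) − rank(N^j), giving [2, 1, 1]. So we have 1 block(s) of size 3, 1 block(s) of size 1 → block sizes [3, 1]

Assembling the blocks gives a Jordan form
J =
  [1, 1, 0, 0]
  [0, 1, 1, 0]
  [0, 0, 1, 0]
  [0, 0, 0, 1]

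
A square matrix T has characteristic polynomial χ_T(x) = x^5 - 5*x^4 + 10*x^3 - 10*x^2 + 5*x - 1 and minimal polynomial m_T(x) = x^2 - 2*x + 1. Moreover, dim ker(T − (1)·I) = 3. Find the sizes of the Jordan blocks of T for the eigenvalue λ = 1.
Block sizes for λ = 1: [2, 2, 1]

Step 1 — from the characteristic polynomial, algebraic multiplicity of λ = 1 is 5. From dim ker(T − (1)·I) = 3, there are exactly 3 Jordan blocks for λ = 1.
Step 2 — from the minimal polynomial, the factor (x − 1)^2 tells us the largest block for λ = 1 has size 2.
Step 3 — with total size 5, 3 blocks, and largest block 2, the block sizes (in nonincreasing order) are [2, 2, 1].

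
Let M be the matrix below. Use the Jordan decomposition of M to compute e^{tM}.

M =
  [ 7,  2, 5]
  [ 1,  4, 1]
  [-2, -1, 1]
e^{tM} =
  [t^2*exp(4*t)/2 + 3*t*exp(4*t) + exp(4*t), t^2*exp(4*t)/2 + 2*t*exp(4*t), t^2*exp(4*t) + 5*t*exp(4*t)]
  [t^2*exp(4*t)/2 + t*exp(4*t), t^2*exp(4*t)/2 + exp(4*t), t^2*exp(4*t) + t*exp(4*t)]
  [-t^2*exp(4*t)/2 - 2*t*exp(4*t), -t^2*exp(4*t)/2 - t*exp(4*t), -t^2*exp(4*t) - 3*t*exp(4*t) + exp(4*t)]

Strategy: write M = P · J · P⁻¹ where J is a Jordan canonical form, so e^{tM} = P · e^{tJ} · P⁻¹, and e^{tJ} can be computed block-by-block.

M has Jordan form
J =
  [4, 1, 0]
  [0, 4, 1]
  [0, 0, 4]
(up to reordering of blocks).

Per-block formulas:
  For a 3×3 Jordan block J_3(4): exp(t · J_3(4)) = e^(4t)·(I + t·N + (t^2/2)·N^2), where N is the 3×3 nilpotent shift.

After assembling e^{tJ} and conjugating by P, we get:

e^{tM} =
  [t^2*exp(4*t)/2 + 3*t*exp(4*t) + exp(4*t), t^2*exp(4*t)/2 + 2*t*exp(4*t), t^2*exp(4*t) + 5*t*exp(4*t)]
  [t^2*exp(4*t)/2 + t*exp(4*t), t^2*exp(4*t)/2 + exp(4*t), t^2*exp(4*t) + t*exp(4*t)]
  [-t^2*exp(4*t)/2 - 2*t*exp(4*t), -t^2*exp(4*t)/2 - t*exp(4*t), -t^2*exp(4*t) - 3*t*exp(4*t) + exp(4*t)]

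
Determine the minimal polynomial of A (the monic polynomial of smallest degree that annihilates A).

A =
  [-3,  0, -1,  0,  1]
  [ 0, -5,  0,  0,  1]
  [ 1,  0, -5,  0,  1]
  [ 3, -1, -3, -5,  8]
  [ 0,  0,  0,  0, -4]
x^4 + 18*x^3 + 121*x^2 + 360*x + 400

The characteristic polynomial is χ_A(x) = (x + 4)^3*(x + 5)^2, so the eigenvalues are known. The minimal polynomial is
  m_A(x) = Π_λ (x − λ)^{k_λ}
where k_λ is the size of the *largest* Jordan block for λ (equivalently, the smallest k with (A − λI)^k v = 0 for every generalised eigenvector v of λ).

  λ = -5: largest Jordan block has size 2, contributing (x + 5)^2
  λ = -4: largest Jordan block has size 2, contributing (x + 4)^2

So m_A(x) = (x + 4)^2*(x + 5)^2 = x^4 + 18*x^3 + 121*x^2 + 360*x + 400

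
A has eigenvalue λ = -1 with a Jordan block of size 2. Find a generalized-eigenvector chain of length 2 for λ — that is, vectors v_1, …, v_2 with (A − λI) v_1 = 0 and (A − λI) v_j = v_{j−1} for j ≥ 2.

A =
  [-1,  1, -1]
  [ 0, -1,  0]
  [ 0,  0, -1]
A Jordan chain for λ = -1 of length 2:
v_1 = (1, 0, 0)ᵀ
v_2 = (0, 1, 0)ᵀ

Let N = A − (-1)·I. We want v_2 with N^2 v_2 = 0 but N^1 v_2 ≠ 0; then v_{j-1} := N · v_j for j = 2, …, 2.

Pick v_2 = (0, 1, 0)ᵀ.
Then v_1 = N · v_2 = (1, 0, 0)ᵀ.

Sanity check: (A − (-1)·I) v_1 = (0, 0, 0)ᵀ = 0. ✓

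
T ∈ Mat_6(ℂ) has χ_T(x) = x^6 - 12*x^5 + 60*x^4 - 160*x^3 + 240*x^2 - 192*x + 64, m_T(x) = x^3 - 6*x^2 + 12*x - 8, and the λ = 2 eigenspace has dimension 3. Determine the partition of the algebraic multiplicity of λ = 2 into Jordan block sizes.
Block sizes for λ = 2: [3, 2, 1]

Step 1 — from the characteristic polynomial, algebraic multiplicity of λ = 2 is 6. From dim ker(T − (2)·I) = 3, there are exactly 3 Jordan blocks for λ = 2.
Step 2 — from the minimal polynomial, the factor (x − 2)^3 tells us the largest block for λ = 2 has size 3.
Step 3 — with total size 6, 3 blocks, and largest block 3, the block sizes (in nonincreasing order) are [3, 2, 1].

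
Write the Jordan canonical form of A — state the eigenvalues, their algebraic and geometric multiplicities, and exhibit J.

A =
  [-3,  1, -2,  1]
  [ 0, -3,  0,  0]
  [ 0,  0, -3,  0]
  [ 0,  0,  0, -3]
J_2(-3) ⊕ J_1(-3) ⊕ J_1(-3)

The characteristic polynomial is
  det(x·I − A) = x^4 + 12*x^3 + 54*x^2 + 108*x + 81 = (x + 3)^4

Eigenvalues and multiplicities (the geometric multiplicity of λ is n − rank(A − λI), which equals the number of Jordan blocks for λ):
  λ = -3: algebraic multiplicity = 4, geometric multiplicity = 3

Determining the block sizes for each eigenvalue:
  λ = -3: 3 blocks summing to 4 forces exactly one block of size 2 and the rest size 1 → block sizes [2, 1, 1]

Assembling the blocks gives a Jordan form
J =
  [-3,  1,  0,  0]
  [ 0, -3,  0,  0]
  [ 0,  0, -3,  0]
  [ 0,  0,  0, -3]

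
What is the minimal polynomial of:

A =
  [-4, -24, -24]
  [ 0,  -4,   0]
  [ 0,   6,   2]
x^2 + 2*x - 8

The characteristic polynomial is χ_A(x) = (x - 2)*(x + 4)^2, so the eigenvalues are known. The minimal polynomial is
  m_A(x) = Π_λ (x − λ)^{k_λ}
where k_λ is the size of the *largest* Jordan block for λ (equivalently, the smallest k with (A − λI)^k v = 0 for every generalised eigenvector v of λ).

  λ = -4: largest Jordan block has size 1, contributing (x + 4)
  λ = 2: largest Jordan block has size 1, contributing (x − 2)

So m_A(x) = (x - 2)*(x + 4) = x^2 + 2*x - 8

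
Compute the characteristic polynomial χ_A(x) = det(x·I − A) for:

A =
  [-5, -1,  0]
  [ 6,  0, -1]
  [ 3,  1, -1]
x^3 + 6*x^2 + 12*x + 8

Expanding det(x·I − A) (e.g. by cofactor expansion or by noting that A is similar to its Jordan form J, which has the same characteristic polynomial as A) gives
  χ_A(x) = x^3 + 6*x^2 + 12*x + 8
which factors as (x + 2)^3. The eigenvalues (with algebraic multiplicities) are λ = -2 with multiplicity 3.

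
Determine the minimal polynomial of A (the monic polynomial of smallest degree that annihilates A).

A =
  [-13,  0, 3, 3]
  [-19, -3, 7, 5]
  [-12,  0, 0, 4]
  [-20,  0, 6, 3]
x^4 + 13*x^3 + 63*x^2 + 135*x + 108

The characteristic polynomial is χ_A(x) = (x + 3)^3*(x + 4), so the eigenvalues are known. The minimal polynomial is
  m_A(x) = Π_λ (x − λ)^{k_λ}
where k_λ is the size of the *largest* Jordan block for λ (equivalently, the smallest k with (A − λI)^k v = 0 for every generalised eigenvector v of λ).

  λ = -4: largest Jordan block has size 1, contributing (x + 4)
  λ = -3: largest Jordan block has size 3, contributing (x + 3)^3

So m_A(x) = (x + 3)^3*(x + 4) = x^4 + 13*x^3 + 63*x^2 + 135*x + 108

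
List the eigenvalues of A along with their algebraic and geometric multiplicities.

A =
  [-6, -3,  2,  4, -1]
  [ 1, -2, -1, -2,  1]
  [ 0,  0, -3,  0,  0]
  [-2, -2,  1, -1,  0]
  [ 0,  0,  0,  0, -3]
λ = -3: alg = 5, geom = 3

Step 1 — factor the characteristic polynomial to read off the algebraic multiplicities:
  χ_A(x) = (x + 3)^5

Step 2 — compute geometric multiplicities via the rank-nullity identity g(λ) = n − rank(A − λI):
  rank(A − (-3)·I) = 2, so dim ker(A − (-3)·I) = n − 2 = 3

Summary:
  λ = -3: algebraic multiplicity = 5, geometric multiplicity = 3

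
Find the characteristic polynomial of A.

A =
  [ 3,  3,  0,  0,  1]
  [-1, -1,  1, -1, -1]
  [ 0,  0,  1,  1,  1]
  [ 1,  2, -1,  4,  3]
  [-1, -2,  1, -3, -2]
x^5 - 5*x^4 + 10*x^3 - 10*x^2 + 5*x - 1

Expanding det(x·I − A) (e.g. by cofactor expansion or by noting that A is similar to its Jordan form J, which has the same characteristic polynomial as A) gives
  χ_A(x) = x^5 - 5*x^4 + 10*x^3 - 10*x^2 + 5*x - 1
which factors as (x - 1)^5. The eigenvalues (with algebraic multiplicities) are λ = 1 with multiplicity 5.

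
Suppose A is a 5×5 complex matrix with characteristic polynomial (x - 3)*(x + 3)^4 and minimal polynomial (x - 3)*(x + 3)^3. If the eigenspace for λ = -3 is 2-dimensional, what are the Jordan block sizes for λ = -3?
Block sizes for λ = -3: [3, 1]

Step 1 — from the characteristic polynomial, algebraic multiplicity of λ = -3 is 4. From dim ker(A − (-3)·I) = 2, there are exactly 2 Jordan blocks for λ = -3.
Step 2 — from the minimal polynomial, the factor (x + 3)^3 tells us the largest block for λ = -3 has size 3.
Step 3 — with total size 4, 2 blocks, and largest block 3, the block sizes (in nonincreasing order) are [3, 1].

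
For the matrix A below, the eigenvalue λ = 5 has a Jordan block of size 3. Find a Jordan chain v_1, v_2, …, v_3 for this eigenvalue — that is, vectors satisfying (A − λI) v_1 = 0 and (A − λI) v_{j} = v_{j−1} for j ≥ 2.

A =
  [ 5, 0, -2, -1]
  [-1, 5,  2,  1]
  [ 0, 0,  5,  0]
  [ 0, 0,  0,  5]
A Jordan chain for λ = 5 of length 3:
v_1 = (0, 2, 0, 0)ᵀ
v_2 = (-2, 2, 0, 0)ᵀ
v_3 = (0, 0, 1, 0)ᵀ

Let N = A − (5)·I. We want v_3 with N^3 v_3 = 0 but N^2 v_3 ≠ 0; then v_{j-1} := N · v_j for j = 3, …, 2.

Pick v_3 = (0, 0, 1, 0)ᵀ.
Then v_2 = N · v_3 = (-2, 2, 0, 0)ᵀ.
Then v_1 = N · v_2 = (0, 2, 0, 0)ᵀ.

Sanity check: (A − (5)·I) v_1 = (0, 0, 0, 0)ᵀ = 0. ✓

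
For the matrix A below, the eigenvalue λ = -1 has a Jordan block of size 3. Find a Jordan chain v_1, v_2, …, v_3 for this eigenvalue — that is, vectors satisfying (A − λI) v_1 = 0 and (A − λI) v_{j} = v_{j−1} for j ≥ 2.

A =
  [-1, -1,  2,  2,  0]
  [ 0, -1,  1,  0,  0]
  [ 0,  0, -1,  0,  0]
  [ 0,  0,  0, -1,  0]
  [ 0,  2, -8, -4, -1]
A Jordan chain for λ = -1 of length 3:
v_1 = (-1, 0, 0, 0, 2)ᵀ
v_2 = (2, 1, 0, 0, -8)ᵀ
v_3 = (0, 0, 1, 0, 0)ᵀ

Let N = A − (-1)·I. We want v_3 with N^3 v_3 = 0 but N^2 v_3 ≠ 0; then v_{j-1} := N · v_j for j = 3, …, 2.

Pick v_3 = (0, 0, 1, 0, 0)ᵀ.
Then v_2 = N · v_3 = (2, 1, 0, 0, -8)ᵀ.
Then v_1 = N · v_2 = (-1, 0, 0, 0, 2)ᵀ.

Sanity check: (A − (-1)·I) v_1 = (0, 0, 0, 0, 0)ᵀ = 0. ✓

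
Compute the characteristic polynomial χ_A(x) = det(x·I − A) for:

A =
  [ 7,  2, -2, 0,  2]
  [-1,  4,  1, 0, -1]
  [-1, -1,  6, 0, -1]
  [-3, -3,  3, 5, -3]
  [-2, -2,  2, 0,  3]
x^5 - 25*x^4 + 250*x^3 - 1250*x^2 + 3125*x - 3125

Expanding det(x·I − A) (e.g. by cofactor expansion or by noting that A is similar to its Jordan form J, which has the same characteristic polynomial as A) gives
  χ_A(x) = x^5 - 25*x^4 + 250*x^3 - 1250*x^2 + 3125*x - 3125
which factors as (x - 5)^5. The eigenvalues (with algebraic multiplicities) are λ = 5 with multiplicity 5.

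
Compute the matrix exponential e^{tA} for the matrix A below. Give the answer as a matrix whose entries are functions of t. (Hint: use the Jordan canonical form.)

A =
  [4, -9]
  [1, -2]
e^{tA} =
  [3*t*exp(t) + exp(t), -9*t*exp(t)]
  [t*exp(t), -3*t*exp(t) + exp(t)]

Strategy: write A = P · J · P⁻¹ where J is a Jordan canonical form, so e^{tA} = P · e^{tJ} · P⁻¹, and e^{tJ} can be computed block-by-block.

A has Jordan form
J =
  [1, 1]
  [0, 1]
(up to reordering of blocks).

Per-block formulas:
  For a 2×2 Jordan block J_2(1): exp(t · J_2(1)) = e^(1t)·(I + t·N), where N is the 2×2 nilpotent shift.

After assembling e^{tJ} and conjugating by P, we get:

e^{tA} =
  [3*t*exp(t) + exp(t), -9*t*exp(t)]
  [t*exp(t), -3*t*exp(t) + exp(t)]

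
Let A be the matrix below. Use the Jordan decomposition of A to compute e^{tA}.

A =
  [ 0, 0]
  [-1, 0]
e^{tA} =
  [1, 0]
  [-t, 1]

Strategy: write A = P · J · P⁻¹ where J is a Jordan canonical form, so e^{tA} = P · e^{tJ} · P⁻¹, and e^{tJ} can be computed block-by-block.

A has Jordan form
J =
  [0, 1]
  [0, 0]
(up to reordering of blocks).

Per-block formulas:
  For a 2×2 Jordan block J_2(0): exp(t · J_2(0)) = e^(0t)·(I + t·N), where N is the 2×2 nilpotent shift.

After assembling e^{tJ} and conjugating by P, we get:

e^{tA} =
  [1, 0]
  [-t, 1]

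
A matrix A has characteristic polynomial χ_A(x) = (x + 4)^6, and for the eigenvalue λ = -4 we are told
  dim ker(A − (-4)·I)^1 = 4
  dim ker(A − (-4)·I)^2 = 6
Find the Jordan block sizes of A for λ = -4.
Block sizes for λ = -4: [2, 2, 1, 1]

From the dimensions of kernels of powers, the number of Jordan blocks of size at least j is d_j − d_{j−1} where d_j = dim ker(N^j) (with d_0 = 0). Computing the differences gives [4, 2].
The number of blocks of size exactly k is (#blocks of size ≥ k) − (#blocks of size ≥ k + 1), so the partition is: 2 block(s) of size 1, 2 block(s) of size 2.
In nonincreasing order the block sizes are [2, 2, 1, 1].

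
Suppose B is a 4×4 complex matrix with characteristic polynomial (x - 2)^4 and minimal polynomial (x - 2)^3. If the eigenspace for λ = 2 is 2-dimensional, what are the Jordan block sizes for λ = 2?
Block sizes for λ = 2: [3, 1]

Step 1 — from the characteristic polynomial, algebraic multiplicity of λ = 2 is 4. From dim ker(B − (2)·I) = 2, there are exactly 2 Jordan blocks for λ = 2.
Step 2 — from the minimal polynomial, the factor (x − 2)^3 tells us the largest block for λ = 2 has size 3.
Step 3 — with total size 4, 2 blocks, and largest block 3, the block sizes (in nonincreasing order) are [3, 1].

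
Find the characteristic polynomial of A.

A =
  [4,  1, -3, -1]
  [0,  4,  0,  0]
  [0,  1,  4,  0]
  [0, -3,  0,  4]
x^4 - 16*x^3 + 96*x^2 - 256*x + 256

Expanding det(x·I − A) (e.g. by cofactor expansion or by noting that A is similar to its Jordan form J, which has the same characteristic polynomial as A) gives
  χ_A(x) = x^4 - 16*x^3 + 96*x^2 - 256*x + 256
which factors as (x - 4)^4. The eigenvalues (with algebraic multiplicities) are λ = 4 with multiplicity 4.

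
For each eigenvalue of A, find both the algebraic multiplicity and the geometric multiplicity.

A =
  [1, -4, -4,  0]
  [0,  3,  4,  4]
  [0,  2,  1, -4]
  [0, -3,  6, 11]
λ = 1: alg = 1, geom = 1; λ = 5: alg = 3, geom = 2

Step 1 — factor the characteristic polynomial to read off the algebraic multiplicities:
  χ_A(x) = (x - 5)^3*(x - 1)

Step 2 — compute geometric multiplicities via the rank-nullity identity g(λ) = n − rank(A − λI):
  rank(A − (1)·I) = 3, so dim ker(A − (1)·I) = n − 3 = 1
  rank(A − (5)·I) = 2, so dim ker(A − (5)·I) = n − 2 = 2

Summary:
  λ = 1: algebraic multiplicity = 1, geometric multiplicity = 1
  λ = 5: algebraic multiplicity = 3, geometric multiplicity = 2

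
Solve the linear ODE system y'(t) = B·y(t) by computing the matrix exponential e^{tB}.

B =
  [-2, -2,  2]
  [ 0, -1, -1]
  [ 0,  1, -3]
e^{tB} =
  [exp(-2*t), -2*t*exp(-2*t), 2*t*exp(-2*t)]
  [0, t*exp(-2*t) + exp(-2*t), -t*exp(-2*t)]
  [0, t*exp(-2*t), -t*exp(-2*t) + exp(-2*t)]

Strategy: write B = P · J · P⁻¹ where J is a Jordan canonical form, so e^{tB} = P · e^{tJ} · P⁻¹, and e^{tJ} can be computed block-by-block.

B has Jordan form
J =
  [-2,  1,  0]
  [ 0, -2,  0]
  [ 0,  0, -2]
(up to reordering of blocks).

Per-block formulas:
  For a 1×1 block at λ = -2: exp(t · [-2]) = [e^(-2t)].
  For a 2×2 Jordan block J_2(-2): exp(t · J_2(-2)) = e^(-2t)·(I + t·N), where N is the 2×2 nilpotent shift.

After assembling e^{tJ} and conjugating by P, we get:

e^{tB} =
  [exp(-2*t), -2*t*exp(-2*t), 2*t*exp(-2*t)]
  [0, t*exp(-2*t) + exp(-2*t), -t*exp(-2*t)]
  [0, t*exp(-2*t), -t*exp(-2*t) + exp(-2*t)]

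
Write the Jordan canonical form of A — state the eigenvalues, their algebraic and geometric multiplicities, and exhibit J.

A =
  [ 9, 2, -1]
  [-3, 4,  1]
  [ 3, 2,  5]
J_2(6) ⊕ J_1(6)

The characteristic polynomial is
  det(x·I − A) = x^3 - 18*x^2 + 108*x - 216 = (x - 6)^3

Eigenvalues and multiplicities (the geometric multiplicity of λ is n − rank(A − λI), which equals the number of Jordan blocks for λ):
  λ = 6: algebraic multiplicity = 3, geometric multiplicity = 2

Determining the block sizes for each eigenvalue:
  λ = 6: 2 blocks summing to 3 forces exactly one block of size 2 and the rest size 1 → block sizes [2, 1]

Assembling the blocks gives a Jordan form
J =
  [6, 1, 0]
  [0, 6, 0]
  [0, 0, 6]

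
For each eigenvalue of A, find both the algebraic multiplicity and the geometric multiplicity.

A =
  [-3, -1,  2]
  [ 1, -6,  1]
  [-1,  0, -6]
λ = -5: alg = 3, geom = 1

Step 1 — factor the characteristic polynomial to read off the algebraic multiplicities:
  χ_A(x) = (x + 5)^3

Step 2 — compute geometric multiplicities via the rank-nullity identity g(λ) = n − rank(A − λI):
  rank(A − (-5)·I) = 2, so dim ker(A − (-5)·I) = n − 2 = 1

Summary:
  λ = -5: algebraic multiplicity = 3, geometric multiplicity = 1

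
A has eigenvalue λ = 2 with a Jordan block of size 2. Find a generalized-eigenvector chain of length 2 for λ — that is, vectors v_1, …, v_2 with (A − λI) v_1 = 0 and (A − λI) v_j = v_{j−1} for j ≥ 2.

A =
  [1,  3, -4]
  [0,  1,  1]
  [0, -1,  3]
A Jordan chain for λ = 2 of length 2:
v_1 = (1, -1, -1)ᵀ
v_2 = (2, 1, 0)ᵀ

Let N = A − (2)·I. We want v_2 with N^2 v_2 = 0 but N^1 v_2 ≠ 0; then v_{j-1} := N · v_j for j = 2, …, 2.

Pick v_2 = (2, 1, 0)ᵀ.
Then v_1 = N · v_2 = (1, -1, -1)ᵀ.

Sanity check: (A − (2)·I) v_1 = (0, 0, 0)ᵀ = 0. ✓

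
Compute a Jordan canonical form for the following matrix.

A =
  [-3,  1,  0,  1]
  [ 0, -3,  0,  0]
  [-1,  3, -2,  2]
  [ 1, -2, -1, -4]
J_3(-3) ⊕ J_1(-3)

The characteristic polynomial is
  det(x·I − A) = x^4 + 12*x^3 + 54*x^2 + 108*x + 81 = (x + 3)^4

Eigenvalues and multiplicities (the geometric multiplicity of λ is n − rank(A − λI), which equals the number of Jordan blocks for λ):
  λ = -3: algebraic multiplicity = 4, geometric multiplicity = 2

Determining the block sizes for each eigenvalue:
  λ = -3: with am = 4 and gm = 2, the partition is not yet determined (e.g. several partitions of 4 into 2 parts exist). Let N = A − (-3)·I. Computing rank(N^1) = 2, rank(N^2) = 1, rank(N^3) = 0; the number of blocks of size ≥ j is rank(N^{j−1}) − rank(N^j), giving [2, 1, 1]. So we have 1 block(s) of size 3, 1 block(s) of size 1 → block sizes [3, 1]

Assembling the blocks gives a Jordan form
J =
  [-3,  1,  0,  0]
  [ 0, -3,  1,  0]
  [ 0,  0, -3,  0]
  [ 0,  0,  0, -3]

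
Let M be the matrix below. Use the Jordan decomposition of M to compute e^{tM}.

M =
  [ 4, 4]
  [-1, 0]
e^{tM} =
  [2*t*exp(2*t) + exp(2*t), 4*t*exp(2*t)]
  [-t*exp(2*t), -2*t*exp(2*t) + exp(2*t)]

Strategy: write M = P · J · P⁻¹ where J is a Jordan canonical form, so e^{tM} = P · e^{tJ} · P⁻¹, and e^{tJ} can be computed block-by-block.

M has Jordan form
J =
  [2, 1]
  [0, 2]
(up to reordering of blocks).

Per-block formulas:
  For a 2×2 Jordan block J_2(2): exp(t · J_2(2)) = e^(2t)·(I + t·N), where N is the 2×2 nilpotent shift.

After assembling e^{tJ} and conjugating by P, we get:

e^{tM} =
  [2*t*exp(2*t) + exp(2*t), 4*t*exp(2*t)]
  [-t*exp(2*t), -2*t*exp(2*t) + exp(2*t)]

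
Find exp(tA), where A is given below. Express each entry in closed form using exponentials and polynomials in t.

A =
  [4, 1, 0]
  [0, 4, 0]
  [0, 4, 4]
e^{tA} =
  [exp(4*t), t*exp(4*t), 0]
  [0, exp(4*t), 0]
  [0, 4*t*exp(4*t), exp(4*t)]

Strategy: write A = P · J · P⁻¹ where J is a Jordan canonical form, so e^{tA} = P · e^{tJ} · P⁻¹, and e^{tJ} can be computed block-by-block.

A has Jordan form
J =
  [4, 1, 0]
  [0, 4, 0]
  [0, 0, 4]
(up to reordering of blocks).

Per-block formulas:
  For a 2×2 Jordan block J_2(4): exp(t · J_2(4)) = e^(4t)·(I + t·N), where N is the 2×2 nilpotent shift.
  For a 1×1 block at λ = 4: exp(t · [4]) = [e^(4t)].

After assembling e^{tJ} and conjugating by P, we get:

e^{tA} =
  [exp(4*t), t*exp(4*t), 0]
  [0, exp(4*t), 0]
  [0, 4*t*exp(4*t), exp(4*t)]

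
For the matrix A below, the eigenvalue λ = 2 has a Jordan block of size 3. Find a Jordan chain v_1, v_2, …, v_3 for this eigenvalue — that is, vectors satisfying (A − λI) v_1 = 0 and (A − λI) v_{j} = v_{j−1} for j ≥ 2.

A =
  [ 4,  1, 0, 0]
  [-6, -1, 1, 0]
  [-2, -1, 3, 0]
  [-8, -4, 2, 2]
A Jordan chain for λ = 2 of length 3:
v_1 = (-2, 4, 0, 4)ᵀ
v_2 = (2, -6, -2, -8)ᵀ
v_3 = (1, 0, 0, 0)ᵀ

Let N = A − (2)·I. We want v_3 with N^3 v_3 = 0 but N^2 v_3 ≠ 0; then v_{j-1} := N · v_j for j = 3, …, 2.

Pick v_3 = (1, 0, 0, 0)ᵀ.
Then v_2 = N · v_3 = (2, -6, -2, -8)ᵀ.
Then v_1 = N · v_2 = (-2, 4, 0, 4)ᵀ.

Sanity check: (A − (2)·I) v_1 = (0, 0, 0, 0)ᵀ = 0. ✓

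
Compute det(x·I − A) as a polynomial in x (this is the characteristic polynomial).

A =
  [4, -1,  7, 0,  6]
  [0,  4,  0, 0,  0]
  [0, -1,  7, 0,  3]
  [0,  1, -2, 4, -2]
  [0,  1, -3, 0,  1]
x^5 - 20*x^4 + 160*x^3 - 640*x^2 + 1280*x - 1024

Expanding det(x·I − A) (e.g. by cofactor expansion or by noting that A is similar to its Jordan form J, which has the same characteristic polynomial as A) gives
  χ_A(x) = x^5 - 20*x^4 + 160*x^3 - 640*x^2 + 1280*x - 1024
which factors as (x - 4)^5. The eigenvalues (with algebraic multiplicities) are λ = 4 with multiplicity 5.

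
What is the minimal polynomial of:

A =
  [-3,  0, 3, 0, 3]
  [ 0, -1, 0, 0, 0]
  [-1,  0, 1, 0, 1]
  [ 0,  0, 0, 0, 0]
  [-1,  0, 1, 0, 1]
x^2 + x

The characteristic polynomial is χ_A(x) = x^3*(x + 1)^2, so the eigenvalues are known. The minimal polynomial is
  m_A(x) = Π_λ (x − λ)^{k_λ}
where k_λ is the size of the *largest* Jordan block for λ (equivalently, the smallest k with (A − λI)^k v = 0 for every generalised eigenvector v of λ).

  λ = -1: largest Jordan block has size 1, contributing (x + 1)
  λ = 0: largest Jordan block has size 1, contributing (x − 0)

So m_A(x) = x*(x + 1) = x^2 + x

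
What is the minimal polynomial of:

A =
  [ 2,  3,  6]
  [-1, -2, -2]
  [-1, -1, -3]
x^2 + 2*x + 1

The characteristic polynomial is χ_A(x) = (x + 1)^3, so the eigenvalues are known. The minimal polynomial is
  m_A(x) = Π_λ (x − λ)^{k_λ}
where k_λ is the size of the *largest* Jordan block for λ (equivalently, the smallest k with (A − λI)^k v = 0 for every generalised eigenvector v of λ).

  λ = -1: largest Jordan block has size 2, contributing (x + 1)^2

So m_A(x) = (x + 1)^2 = x^2 + 2*x + 1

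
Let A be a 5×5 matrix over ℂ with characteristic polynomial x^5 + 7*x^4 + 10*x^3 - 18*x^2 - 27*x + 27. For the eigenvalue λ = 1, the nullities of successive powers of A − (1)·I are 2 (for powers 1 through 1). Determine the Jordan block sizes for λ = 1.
Block sizes for λ = 1: [1, 1]

From the dimensions of kernels of powers, the number of Jordan blocks of size at least j is d_j − d_{j−1} where d_j = dim ker(N^j) (with d_0 = 0). Computing the differences gives [2].
The number of blocks of size exactly k is (#blocks of size ≥ k) − (#blocks of size ≥ k + 1), so the partition is: 2 block(s) of size 1.
In nonincreasing order the block sizes are [1, 1].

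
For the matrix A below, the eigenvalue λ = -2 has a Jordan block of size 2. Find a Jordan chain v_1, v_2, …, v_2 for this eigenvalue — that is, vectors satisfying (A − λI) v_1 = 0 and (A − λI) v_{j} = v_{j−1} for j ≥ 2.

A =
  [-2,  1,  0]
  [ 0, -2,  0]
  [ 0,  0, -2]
A Jordan chain for λ = -2 of length 2:
v_1 = (1, 0, 0)ᵀ
v_2 = (0, 1, 0)ᵀ

Let N = A − (-2)·I. We want v_2 with N^2 v_2 = 0 but N^1 v_2 ≠ 0; then v_{j-1} := N · v_j for j = 2, …, 2.

Pick v_2 = (0, 1, 0)ᵀ.
Then v_1 = N · v_2 = (1, 0, 0)ᵀ.

Sanity check: (A − (-2)·I) v_1 = (0, 0, 0)ᵀ = 0. ✓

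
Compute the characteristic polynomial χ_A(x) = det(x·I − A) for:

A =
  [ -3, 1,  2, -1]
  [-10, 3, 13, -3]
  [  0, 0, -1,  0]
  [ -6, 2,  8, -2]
x^4 + 3*x^3 + 3*x^2 + x

Expanding det(x·I − A) (e.g. by cofactor expansion or by noting that A is similar to its Jordan form J, which has the same characteristic polynomial as A) gives
  χ_A(x) = x^4 + 3*x^3 + 3*x^2 + x
which factors as x*(x + 1)^3. The eigenvalues (with algebraic multiplicities) are λ = -1 with multiplicity 3, λ = 0 with multiplicity 1.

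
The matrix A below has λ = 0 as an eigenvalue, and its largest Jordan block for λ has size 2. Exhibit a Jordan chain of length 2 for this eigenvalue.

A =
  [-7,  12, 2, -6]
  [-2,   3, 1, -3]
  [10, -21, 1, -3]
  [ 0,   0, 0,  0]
A Jordan chain for λ = 0 of length 2:
v_1 = (-2, -1, -1, 0)ᵀ
v_2 = (2, 1, 0, 0)ᵀ

Let N = A − (0)·I. We want v_2 with N^2 v_2 = 0 but N^1 v_2 ≠ 0; then v_{j-1} := N · v_j for j = 2, …, 2.

Pick v_2 = (2, 1, 0, 0)ᵀ.
Then v_1 = N · v_2 = (-2, -1, -1, 0)ᵀ.

Sanity check: (A − (0)·I) v_1 = (0, 0, 0, 0)ᵀ = 0. ✓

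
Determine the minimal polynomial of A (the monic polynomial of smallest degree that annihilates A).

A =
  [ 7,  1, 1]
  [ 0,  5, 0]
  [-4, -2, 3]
x^2 - 10*x + 25

The characteristic polynomial is χ_A(x) = (x - 5)^3, so the eigenvalues are known. The minimal polynomial is
  m_A(x) = Π_λ (x − λ)^{k_λ}
where k_λ is the size of the *largest* Jordan block for λ (equivalently, the smallest k with (A − λI)^k v = 0 for every generalised eigenvector v of λ).

  λ = 5: largest Jordan block has size 2, contributing (x − 5)^2

So m_A(x) = (x - 5)^2 = x^2 - 10*x + 25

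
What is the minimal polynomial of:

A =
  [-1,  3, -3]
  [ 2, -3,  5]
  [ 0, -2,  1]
x^3 + 3*x^2 + 3*x + 1

The characteristic polynomial is χ_A(x) = (x + 1)^3, so the eigenvalues are known. The minimal polynomial is
  m_A(x) = Π_λ (x − λ)^{k_λ}
where k_λ is the size of the *largest* Jordan block for λ (equivalently, the smallest k with (A − λI)^k v = 0 for every generalised eigenvector v of λ).

  λ = -1: largest Jordan block has size 3, contributing (x + 1)^3

So m_A(x) = (x + 1)^3 = x^3 + 3*x^2 + 3*x + 1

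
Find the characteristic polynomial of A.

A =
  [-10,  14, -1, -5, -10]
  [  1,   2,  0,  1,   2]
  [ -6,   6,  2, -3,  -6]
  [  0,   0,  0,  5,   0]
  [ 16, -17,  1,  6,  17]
x^5 - 16*x^4 + 97*x^3 - 278*x^2 + 380*x - 200

Expanding det(x·I − A) (e.g. by cofactor expansion or by noting that A is similar to its Jordan form J, which has the same characteristic polynomial as A) gives
  χ_A(x) = x^5 - 16*x^4 + 97*x^3 - 278*x^2 + 380*x - 200
which factors as (x - 5)^2*(x - 2)^3. The eigenvalues (with algebraic multiplicities) are λ = 2 with multiplicity 3, λ = 5 with multiplicity 2.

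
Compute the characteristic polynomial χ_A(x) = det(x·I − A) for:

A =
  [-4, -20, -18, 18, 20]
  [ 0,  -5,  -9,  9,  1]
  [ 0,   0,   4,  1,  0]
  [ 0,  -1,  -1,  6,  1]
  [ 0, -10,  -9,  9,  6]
x^5 - 7*x^4 - 29*x^3 + 235*x^2 + 200*x - 2000

Expanding det(x·I − A) (e.g. by cofactor expansion or by noting that A is similar to its Jordan form J, which has the same characteristic polynomial as A) gives
  χ_A(x) = x^5 - 7*x^4 - 29*x^3 + 235*x^2 + 200*x - 2000
which factors as (x - 5)^3*(x + 4)^2. The eigenvalues (with algebraic multiplicities) are λ = -4 with multiplicity 2, λ = 5 with multiplicity 3.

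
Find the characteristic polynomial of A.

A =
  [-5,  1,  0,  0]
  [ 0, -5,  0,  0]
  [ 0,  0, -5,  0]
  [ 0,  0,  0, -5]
x^4 + 20*x^3 + 150*x^2 + 500*x + 625

Expanding det(x·I − A) (e.g. by cofactor expansion or by noting that A is similar to its Jordan form J, which has the same characteristic polynomial as A) gives
  χ_A(x) = x^4 + 20*x^3 + 150*x^2 + 500*x + 625
which factors as (x + 5)^4. The eigenvalues (with algebraic multiplicities) are λ = -5 with multiplicity 4.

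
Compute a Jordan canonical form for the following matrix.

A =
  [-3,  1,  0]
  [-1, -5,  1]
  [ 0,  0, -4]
J_3(-4)

The characteristic polynomial is
  det(x·I − A) = x^3 + 12*x^2 + 48*x + 64 = (x + 4)^3

Eigenvalues and multiplicities (the geometric multiplicity of λ is n − rank(A − λI), which equals the number of Jordan blocks for λ):
  λ = -4: algebraic multiplicity = 3, geometric multiplicity = 1

Determining the block sizes for each eigenvalue:
  λ = -4: one block (gm = 1), so the single block has size am = 3 → block sizes [3]

Assembling the blocks gives a Jordan form
J =
  [-4,  1,  0]
  [ 0, -4,  1]
  [ 0,  0, -4]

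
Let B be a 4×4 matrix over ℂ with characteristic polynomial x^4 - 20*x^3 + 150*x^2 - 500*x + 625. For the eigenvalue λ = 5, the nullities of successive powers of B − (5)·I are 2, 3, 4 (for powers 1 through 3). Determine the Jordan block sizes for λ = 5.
Block sizes for λ = 5: [3, 1]

From the dimensions of kernels of powers, the number of Jordan blocks of size at least j is d_j − d_{j−1} where d_j = dim ker(N^j) (with d_0 = 0). Computing the differences gives [2, 1, 1].
The number of blocks of size exactly k is (#blocks of size ≥ k) − (#blocks of size ≥ k + 1), so the partition is: 1 block(s) of size 1, 1 block(s) of size 3.
In nonincreasing order the block sizes are [3, 1].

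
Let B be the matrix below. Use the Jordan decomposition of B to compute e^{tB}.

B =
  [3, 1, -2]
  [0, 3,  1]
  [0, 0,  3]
e^{tB} =
  [exp(3*t), t*exp(3*t), t^2*exp(3*t)/2 - 2*t*exp(3*t)]
  [0, exp(3*t), t*exp(3*t)]
  [0, 0, exp(3*t)]

Strategy: write B = P · J · P⁻¹ where J is a Jordan canonical form, so e^{tB} = P · e^{tJ} · P⁻¹, and e^{tJ} can be computed block-by-block.

B has Jordan form
J =
  [3, 1, 0]
  [0, 3, 1]
  [0, 0, 3]
(up to reordering of blocks).

Per-block formulas:
  For a 3×3 Jordan block J_3(3): exp(t · J_3(3)) = e^(3t)·(I + t·N + (t^2/2)·N^2), where N is the 3×3 nilpotent shift.

After assembling e^{tJ} and conjugating by P, we get:

e^{tB} =
  [exp(3*t), t*exp(3*t), t^2*exp(3*t)/2 - 2*t*exp(3*t)]
  [0, exp(3*t), t*exp(3*t)]
  [0, 0, exp(3*t)]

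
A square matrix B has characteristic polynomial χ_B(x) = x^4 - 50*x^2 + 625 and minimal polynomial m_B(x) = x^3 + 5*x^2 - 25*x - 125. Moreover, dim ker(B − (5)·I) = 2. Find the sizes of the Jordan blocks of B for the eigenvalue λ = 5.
Block sizes for λ = 5: [1, 1]

Step 1 — from the characteristic polynomial, algebraic multiplicity of λ = 5 is 2. From dim ker(B − (5)·I) = 2, there are exactly 2 Jordan blocks for λ = 5.
Step 2 — from the minimal polynomial, the factor (x − 5) tells us the largest block for λ = 5 has size 1.
Step 3 — with total size 2, 2 blocks, and largest block 1, the block sizes (in nonincreasing order) are [1, 1].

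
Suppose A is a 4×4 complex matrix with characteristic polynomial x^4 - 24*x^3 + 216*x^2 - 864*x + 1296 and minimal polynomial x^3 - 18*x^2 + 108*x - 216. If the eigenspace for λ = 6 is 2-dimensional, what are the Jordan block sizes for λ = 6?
Block sizes for λ = 6: [3, 1]

Step 1 — from the characteristic polynomial, algebraic multiplicity of λ = 6 is 4. From dim ker(A − (6)·I) = 2, there are exactly 2 Jordan blocks for λ = 6.
Step 2 — from the minimal polynomial, the factor (x − 6)^3 tells us the largest block for λ = 6 has size 3.
Step 3 — with total size 4, 2 blocks, and largest block 3, the block sizes (in nonincreasing order) are [3, 1].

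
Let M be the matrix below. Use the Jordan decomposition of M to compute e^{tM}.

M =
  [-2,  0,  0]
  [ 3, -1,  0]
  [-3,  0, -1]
e^{tM} =
  [exp(-2*t), 0, 0]
  [3*exp(-t) - 3*exp(-2*t), exp(-t), 0]
  [-3*exp(-t) + 3*exp(-2*t), 0, exp(-t)]

Strategy: write M = P · J · P⁻¹ where J is a Jordan canonical form, so e^{tM} = P · e^{tJ} · P⁻¹, and e^{tJ} can be computed block-by-block.

M has Jordan form
J =
  [-2,  0,  0]
  [ 0, -1,  0]
  [ 0,  0, -1]
(up to reordering of blocks).

Per-block formulas:
  For a 1×1 block at λ = -2: exp(t · [-2]) = [e^(-2t)].
  For a 1×1 block at λ = -1: exp(t · [-1]) = [e^(-1t)].

After assembling e^{tJ} and conjugating by P, we get:

e^{tM} =
  [exp(-2*t), 0, 0]
  [3*exp(-t) - 3*exp(-2*t), exp(-t), 0]
  [-3*exp(-t) + 3*exp(-2*t), 0, exp(-t)]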